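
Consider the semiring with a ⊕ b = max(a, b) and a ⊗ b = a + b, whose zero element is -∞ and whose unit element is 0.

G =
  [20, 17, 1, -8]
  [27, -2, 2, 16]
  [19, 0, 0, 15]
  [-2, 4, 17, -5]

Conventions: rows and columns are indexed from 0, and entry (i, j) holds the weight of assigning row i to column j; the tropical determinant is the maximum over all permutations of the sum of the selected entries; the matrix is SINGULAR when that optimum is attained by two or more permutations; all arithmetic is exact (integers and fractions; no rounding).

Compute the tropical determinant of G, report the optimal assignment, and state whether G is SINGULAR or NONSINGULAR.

σ = (0, 1, 2, 3): 20 + (-2) + 0 + (-5) = 13
σ = (0, 1, 3, 2): 20 + (-2) + 15 + 17 = 50
σ = (0, 2, 1, 3): 20 + 2 + 0 + (-5) = 17
σ = (0, 2, 3, 1): 20 + 2 + 15 + 4 = 41
σ = (0, 3, 1, 2): 20 + 16 + 0 + 17 = 53
σ = (0, 3, 2, 1): 20 + 16 + 0 + 4 = 40
σ = (1, 0, 2, 3): 17 + 27 + 0 + (-5) = 39
σ = (1, 0, 3, 2): 17 + 27 + 15 + 17 = 76
σ = (1, 2, 0, 3): 17 + 2 + 19 + (-5) = 33
σ = (1, 2, 3, 0): 17 + 2 + 15 + (-2) = 32
σ = (1, 3, 0, 2): 17 + 16 + 19 + 17 = 69
σ = (1, 3, 2, 0): 17 + 16 + 0 + (-2) = 31
σ = (2, 0, 1, 3): 1 + 27 + 0 + (-5) = 23
σ = (2, 0, 3, 1): 1 + 27 + 15 + 4 = 47
σ = (2, 1, 0, 3): 1 + (-2) + 19 + (-5) = 13
σ = (2, 1, 3, 0): 1 + (-2) + 15 + (-2) = 12
σ = (2, 3, 0, 1): 1 + 16 + 19 + 4 = 40
σ = (2, 3, 1, 0): 1 + 16 + 0 + (-2) = 15
σ = (3, 0, 1, 2): (-8) + 27 + 0 + 17 = 36
σ = (3, 0, 2, 1): (-8) + 27 + 0 + 4 = 23
σ = (3, 1, 0, 2): (-8) + (-2) + 19 + 17 = 26
σ = (3, 1, 2, 0): (-8) + (-2) + 0 + (-2) = -12
σ = (3, 2, 0, 1): (-8) + 2 + 19 + 4 = 17
σ = (3, 2, 1, 0): (-8) + 2 + 0 + (-2) = -8
Optimal value attained by: σ = (1, 0, 3, 2).
Answer: det⊕(G) = 76; verdict: NONSINGULAR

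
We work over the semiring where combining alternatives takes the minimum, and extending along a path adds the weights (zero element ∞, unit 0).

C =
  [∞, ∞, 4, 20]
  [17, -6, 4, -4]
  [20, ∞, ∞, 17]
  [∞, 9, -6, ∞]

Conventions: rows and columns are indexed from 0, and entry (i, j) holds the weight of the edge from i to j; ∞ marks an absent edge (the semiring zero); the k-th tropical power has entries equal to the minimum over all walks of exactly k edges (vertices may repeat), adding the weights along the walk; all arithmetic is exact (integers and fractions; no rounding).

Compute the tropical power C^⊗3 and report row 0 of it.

C^⊗2:
  [24, 29, 14, 21]
  [11, -12, -10, -10]
  [∞, 26, 11, 40]
  [14, 3, 13, 5]
C^⊗3:
  [34, 23, 15, 25]
  [5, -18, -16, -16]
  [31, 20, 30, 22]
  [20, -3, -1, -1]
Answer: row 0 of C^⊗3 = [34, 23, 15, 25]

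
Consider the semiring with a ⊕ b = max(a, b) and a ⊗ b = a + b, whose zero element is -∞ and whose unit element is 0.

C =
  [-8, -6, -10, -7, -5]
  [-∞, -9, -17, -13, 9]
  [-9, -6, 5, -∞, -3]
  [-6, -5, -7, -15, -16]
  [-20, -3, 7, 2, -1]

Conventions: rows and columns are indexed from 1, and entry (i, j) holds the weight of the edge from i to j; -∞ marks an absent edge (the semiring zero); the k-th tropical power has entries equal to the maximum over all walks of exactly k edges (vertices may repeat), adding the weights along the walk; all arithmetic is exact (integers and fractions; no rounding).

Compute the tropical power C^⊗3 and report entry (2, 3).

C^⊗2:
  [-13, -8, 2, -3, 3]
  [-11, 6, 16, 11, 8]
  [-4, -1, 10, -1, 3]
  [-14, -12, -2, -13, 4]
  [-2, 1, 12, 1, 6]
C^⊗3:
  [-7, 0, 10, 5, 2]
  [7, 10, 21, 10, 15]
  [1, 4, 15, 5, 8]
  [-11, 1, 11, 6, 3]
  [3, 6, 17, 8, 10]
Key observation: the optimum is the walk 2->5->3->3, with weight 9 + 7 + 5 = 21.
Optimal value attained by: walk 2->5->3->3.
Answer: (C^⊗3)[2][3] = 21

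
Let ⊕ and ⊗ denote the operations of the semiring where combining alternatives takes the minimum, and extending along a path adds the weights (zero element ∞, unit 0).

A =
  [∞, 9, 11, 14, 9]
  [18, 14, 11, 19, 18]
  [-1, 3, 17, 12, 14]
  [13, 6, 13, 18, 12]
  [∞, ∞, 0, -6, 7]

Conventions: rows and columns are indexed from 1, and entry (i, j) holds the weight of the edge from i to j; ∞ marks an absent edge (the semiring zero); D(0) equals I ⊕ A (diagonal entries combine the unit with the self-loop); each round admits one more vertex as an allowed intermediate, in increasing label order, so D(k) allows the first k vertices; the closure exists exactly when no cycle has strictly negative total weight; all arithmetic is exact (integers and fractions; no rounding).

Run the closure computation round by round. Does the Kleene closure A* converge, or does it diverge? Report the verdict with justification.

D(0):
  [0, 9, 11, 14, 9]
  [18, 0, 11, 19, 18]
  [-1, 3, 0, 12, 14]
  [13, 6, 13, 0, 12]
  [∞, ∞, 0, -6, 0]
D(1):
  [0, 9, 11, 14, 9]
  [18, 0, 11, 19, 18]
  [-1, 3, 0, 12, 8]
  [13, 6, 13, 0, 12]
  [∞, ∞, 0, -6, 0]
D(2):
  [0, 9, 11, 14, 9]
  [18, 0, 11, 19, 18]
  [-1, 3, 0, 12, 8]
  [13, 6, 13, 0, 12]
  [∞, ∞, 0, -6, 0]
D(3):
  [0, 9, 11, 14, 9]
  [10, 0, 11, 19, 18]
  [-1, 3, 0, 12, 8]
  [12, 6, 13, 0, 12]
  [-1, 3, 0, -6, 0]
D(4):
  [0, 9, 11, 14, 9]
  [10, 0, 11, 19, 18]
  [-1, 3, 0, 12, 8]
  [12, 6, 13, 0, 12]
  [-1, 0, 0, -6, 0]
D(5):
  [0, 9, 9, 3, 9]
  [10, 0, 11, 12, 18]
  [-1, 3, 0, 2, 8]
  [11, 6, 12, 0, 12]
  [-1, 0, 0, -6, 0]
Key observation: every diagonal entry stays at the unit through all rounds, so no improving cycle exists.
Answer: CONVERGES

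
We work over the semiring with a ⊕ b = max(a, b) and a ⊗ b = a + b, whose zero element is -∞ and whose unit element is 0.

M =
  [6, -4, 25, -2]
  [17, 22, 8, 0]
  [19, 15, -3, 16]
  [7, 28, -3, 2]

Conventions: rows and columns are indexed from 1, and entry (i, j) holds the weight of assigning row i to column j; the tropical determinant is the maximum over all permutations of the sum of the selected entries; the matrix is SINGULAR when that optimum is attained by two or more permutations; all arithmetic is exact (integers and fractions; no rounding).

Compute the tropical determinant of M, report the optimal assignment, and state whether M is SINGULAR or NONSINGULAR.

σ = (1, 2, 3, 4): 6 + 22 + (-3) + 2 = 27
σ = (1, 2, 4, 3): 6 + 22 + 16 + (-3) = 41
σ = (1, 3, 2, 4): 6 + 8 + 15 + 2 = 31
σ = (1, 3, 4, 2): 6 + 8 + 16 + 28 = 58
σ = (1, 4, 2, 3): 6 + 0 + 15 + (-3) = 18
σ = (1, 4, 3, 2): 6 + 0 + (-3) + 28 = 31
σ = (2, 1, 3, 4): (-4) + 17 + (-3) + 2 = 12
σ = (2, 1, 4, 3): (-4) + 17 + 16 + (-3) = 26
σ = (2, 3, 1, 4): (-4) + 8 + 19 + 2 = 25
σ = (2, 3, 4, 1): (-4) + 8 + 16 + 7 = 27
σ = (2, 4, 1, 3): (-4) + 0 + 19 + (-3) = 12
σ = (2, 4, 3, 1): (-4) + 0 + (-3) + 7 = 0
σ = (3, 1, 2, 4): 25 + 17 + 15 + 2 = 59
σ = (3, 1, 4, 2): 25 + 17 + 16 + 28 = 86
σ = (3, 2, 1, 4): 25 + 22 + 19 + 2 = 68
σ = (3, 2, 4, 1): 25 + 22 + 16 + 7 = 70
σ = (3, 4, 1, 2): 25 + 0 + 19 + 28 = 72
σ = (3, 4, 2, 1): 25 + 0 + 15 + 7 = 47
σ = (4, 1, 2, 3): (-2) + 17 + 15 + (-3) = 27
σ = (4, 1, 3, 2): (-2) + 17 + (-3) + 28 = 40
σ = (4, 2, 1, 3): (-2) + 22 + 19 + (-3) = 36
σ = (4, 2, 3, 1): (-2) + 22 + (-3) + 7 = 24
σ = (4, 3, 1, 2): (-2) + 8 + 19 + 28 = 53
σ = (4, 3, 2, 1): (-2) + 8 + 15 + 7 = 28
Optimal value attained by: σ = (3, 1, 4, 2).
Answer: det⊕(M) = 86; verdict: NONSINGULAR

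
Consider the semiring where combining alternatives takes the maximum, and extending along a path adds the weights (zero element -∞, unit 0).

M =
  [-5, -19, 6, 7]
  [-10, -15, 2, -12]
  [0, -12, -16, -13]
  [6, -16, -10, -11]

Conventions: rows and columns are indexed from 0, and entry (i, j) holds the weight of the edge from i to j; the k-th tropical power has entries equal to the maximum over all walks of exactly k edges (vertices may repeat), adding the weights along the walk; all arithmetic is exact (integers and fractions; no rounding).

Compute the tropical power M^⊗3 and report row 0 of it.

M^⊗2:
  [13, -6, 1, 2]
  [2, -10, -4, -3]
  [-5, -19, 6, 7]
  [1, -13, 12, 13]
M^⊗3:
  [8, -6, 19, 20]
  [3, -16, 8, 9]
  [13, -6, 1, 2]
  [19, 0, 7, 8]
Answer: row 0 of M^⊗3 = [8, -6, 19, 20]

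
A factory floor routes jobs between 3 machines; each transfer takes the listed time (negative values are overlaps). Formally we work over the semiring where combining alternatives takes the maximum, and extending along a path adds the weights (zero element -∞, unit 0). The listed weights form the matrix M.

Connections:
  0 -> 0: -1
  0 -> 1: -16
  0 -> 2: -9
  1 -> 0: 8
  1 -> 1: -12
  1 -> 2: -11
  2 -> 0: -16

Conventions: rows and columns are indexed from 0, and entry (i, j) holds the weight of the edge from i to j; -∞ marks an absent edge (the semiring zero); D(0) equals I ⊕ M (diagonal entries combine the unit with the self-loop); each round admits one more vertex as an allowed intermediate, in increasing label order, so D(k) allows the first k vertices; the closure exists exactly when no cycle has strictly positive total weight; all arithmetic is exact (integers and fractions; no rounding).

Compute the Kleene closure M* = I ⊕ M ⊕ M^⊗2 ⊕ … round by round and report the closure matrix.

D(0):
  [0, -16, -9]
  [8, 0, -11]
  [-16, -∞, 0]
D(1):
  [0, -16, -9]
  [8, 0, -1]
  [-16, -32, 0]
D(2):
  [0, -16, -9]
  [8, 0, -1]
  [-16, -32, 0]
D(3):
  [0, -16, -9]
  [8, 0, -1]
  [-16, -32, 0]
Answer: M* = [[0, -16, -9], [8, 0, -1], [-16, -32, 0]]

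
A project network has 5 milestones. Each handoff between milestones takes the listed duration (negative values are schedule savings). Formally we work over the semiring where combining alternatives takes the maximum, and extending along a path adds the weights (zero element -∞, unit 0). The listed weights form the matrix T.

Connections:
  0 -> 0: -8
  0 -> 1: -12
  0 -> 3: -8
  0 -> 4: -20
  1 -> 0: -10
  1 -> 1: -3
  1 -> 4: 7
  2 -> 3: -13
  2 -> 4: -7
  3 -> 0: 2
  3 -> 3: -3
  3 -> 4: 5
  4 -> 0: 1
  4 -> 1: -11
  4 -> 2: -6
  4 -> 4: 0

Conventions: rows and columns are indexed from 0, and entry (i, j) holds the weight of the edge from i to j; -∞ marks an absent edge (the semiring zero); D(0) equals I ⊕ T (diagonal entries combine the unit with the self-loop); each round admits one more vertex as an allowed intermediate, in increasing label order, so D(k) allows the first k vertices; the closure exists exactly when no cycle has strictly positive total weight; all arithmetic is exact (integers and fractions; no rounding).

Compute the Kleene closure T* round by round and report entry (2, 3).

D(0):
  [0, -12, -∞, -8, -20]
  [-10, 0, -∞, -∞, 7]
  [-∞, -∞, 0, -13, -7]
  [2, -∞, -∞, 0, 5]
  [1, -11, -6, -∞, 0]
D(1):
  [0, -12, -∞, -8, -20]
  [-10, 0, -∞, -18, 7]
  [-∞, -∞, 0, -13, -7]
  [2, -10, -∞, 0, 5]
  [1, -11, -6, -7, 0]
D(2):
  [0, -12, -∞, -8, -5]
  [-10, 0, -∞, -18, 7]
  [-∞, -∞, 0, -13, -7]
  [2, -10, -∞, 0, 5]
  [1, -11, -6, -7, 0]
D(3):
  [0, -12, -∞, -8, -5]
  [-10, 0, -∞, -18, 7]
  [-∞, -∞, 0, -13, -7]
  [2, -10, -∞, 0, 5]
  [1, -11, -6, -7, 0]
D(4):
  [0, -12, -∞, -8, -3]
  [-10, 0, -∞, -18, 7]
  [-11, -23, 0, -13, -7]
  [2, -10, -∞, 0, 5]
  [1, -11, -6, -7, 0]
D(5):
  [0, -12, -9, -8, -3]
  [8, 0, 1, 0, 7]
  [-6, -18, 0, -13, -7]
  [6, -6, -1, 0, 5]
  [1, -11, -6, -7, 0]
Answer: T*[2][3] = -13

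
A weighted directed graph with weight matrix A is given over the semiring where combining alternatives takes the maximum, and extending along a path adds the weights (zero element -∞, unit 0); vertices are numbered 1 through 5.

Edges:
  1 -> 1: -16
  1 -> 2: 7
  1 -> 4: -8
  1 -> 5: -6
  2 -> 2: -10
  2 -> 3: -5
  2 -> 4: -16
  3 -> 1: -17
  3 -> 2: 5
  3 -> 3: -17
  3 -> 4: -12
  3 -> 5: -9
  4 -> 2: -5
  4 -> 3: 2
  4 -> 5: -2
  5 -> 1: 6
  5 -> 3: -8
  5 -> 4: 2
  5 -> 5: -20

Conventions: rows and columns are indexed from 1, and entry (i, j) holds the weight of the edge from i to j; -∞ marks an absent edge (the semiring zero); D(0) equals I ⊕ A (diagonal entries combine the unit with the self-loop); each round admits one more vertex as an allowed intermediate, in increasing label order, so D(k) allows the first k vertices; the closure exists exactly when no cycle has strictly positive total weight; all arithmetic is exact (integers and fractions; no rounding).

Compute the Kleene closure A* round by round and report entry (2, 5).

D(0):
  [0, 7, -∞, -8, -6]
  [-∞, 0, -5, -16, -∞]
  [-17, 5, 0, -12, -9]
  [-∞, -5, 2, 0, -2]
  [6, -∞, -8, 2, 0]
D(1):
  [0, 7, -∞, -8, -6]
  [-∞, 0, -5, -16, -∞]
  [-17, 5, 0, -12, -9]
  [-∞, -5, 2, 0, -2]
  [6, 13, -8, 2, 0]
D(2):
  [0, 7, 2, -8, -6]
  [-∞, 0, -5, -16, -∞]
  [-17, 5, 0, -11, -9]
  [-∞, -5, 2, 0, -2]
  [6, 13, 8, 2, 0]
D(3):
  [0, 7, 2, -8, -6]
  [-22, 0, -5, -16, -14]
  [-17, 5, 0, -11, -9]
  [-15, 7, 2, 0, -2]
  [6, 13, 8, 2, 0]
D(4):
  [0, 7, 2, -8, -6]
  [-22, 0, -5, -16, -14]
  [-17, 5, 0, -11, -9]
  [-15, 7, 2, 0, -2]
  [6, 13, 8, 2, 0]
D(5):
  [0, 7, 2, -4, -6]
  [-8, 0, -5, -12, -14]
  [-3, 5, 0, -7, -9]
  [4, 11, 6, 0, -2]
  [6, 13, 8, 2, 0]
Answer: A*[2][5] = -14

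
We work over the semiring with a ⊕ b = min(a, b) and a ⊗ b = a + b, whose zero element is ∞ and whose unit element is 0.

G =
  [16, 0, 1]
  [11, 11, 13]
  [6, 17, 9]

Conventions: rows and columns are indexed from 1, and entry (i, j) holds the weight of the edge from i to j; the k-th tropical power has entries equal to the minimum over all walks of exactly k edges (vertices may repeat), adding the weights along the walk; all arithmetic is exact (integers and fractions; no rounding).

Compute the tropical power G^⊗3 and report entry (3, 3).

G^⊗2:
  [7, 11, 10]
  [19, 11, 12]
  [15, 6, 7]
G^⊗3:
  [16, 7, 8]
  [18, 19, 20]
  [13, 15, 16]
Key observation: the optimum is the walk 3->1->3->3, with weight 6 + 1 + 9 = 16.
Optimal value attained by: walk 3->1->3->3.
Answer: (G^⊗3)[3][3] = 16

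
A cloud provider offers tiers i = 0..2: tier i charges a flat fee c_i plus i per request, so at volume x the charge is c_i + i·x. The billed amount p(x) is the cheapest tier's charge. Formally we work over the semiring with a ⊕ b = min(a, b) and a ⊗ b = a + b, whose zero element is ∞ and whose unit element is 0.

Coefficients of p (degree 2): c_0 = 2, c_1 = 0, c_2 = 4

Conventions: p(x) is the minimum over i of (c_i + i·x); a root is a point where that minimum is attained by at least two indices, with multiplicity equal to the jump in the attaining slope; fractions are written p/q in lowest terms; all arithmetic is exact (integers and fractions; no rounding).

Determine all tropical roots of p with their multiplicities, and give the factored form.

hull edge (i=0, c=2) to (i=1, c=0): slope -2, span 1
hull edge (i=1, c=0) to (i=2, c=4): slope 4, span 1
Factored form: p(x) = 4 ⊗ (x ⊕ (-4)) ⊗ (x ⊕ 2)
Answer: roots = -4 (mult 1), 2 (mult 1)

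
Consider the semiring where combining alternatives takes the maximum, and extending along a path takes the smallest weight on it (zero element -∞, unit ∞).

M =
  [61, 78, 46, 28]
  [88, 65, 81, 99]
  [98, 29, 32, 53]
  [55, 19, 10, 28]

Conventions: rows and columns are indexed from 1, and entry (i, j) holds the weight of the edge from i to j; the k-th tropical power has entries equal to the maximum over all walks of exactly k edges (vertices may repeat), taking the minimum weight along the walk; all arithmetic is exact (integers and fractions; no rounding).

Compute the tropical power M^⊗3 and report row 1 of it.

M^⊗2:
  [78, 65, 78, 78]
  [81, 78, 65, 65]
  [61, 78, 46, 32]
  [55, 55, 46, 28]
M^⊗3:
  [78, 78, 65, 65]
  [78, 78, 78, 78]
  [78, 65, 78, 78]
  [55, 55, 55, 55]
Answer: row 1 of M^⊗3 = [78, 78, 65, 65]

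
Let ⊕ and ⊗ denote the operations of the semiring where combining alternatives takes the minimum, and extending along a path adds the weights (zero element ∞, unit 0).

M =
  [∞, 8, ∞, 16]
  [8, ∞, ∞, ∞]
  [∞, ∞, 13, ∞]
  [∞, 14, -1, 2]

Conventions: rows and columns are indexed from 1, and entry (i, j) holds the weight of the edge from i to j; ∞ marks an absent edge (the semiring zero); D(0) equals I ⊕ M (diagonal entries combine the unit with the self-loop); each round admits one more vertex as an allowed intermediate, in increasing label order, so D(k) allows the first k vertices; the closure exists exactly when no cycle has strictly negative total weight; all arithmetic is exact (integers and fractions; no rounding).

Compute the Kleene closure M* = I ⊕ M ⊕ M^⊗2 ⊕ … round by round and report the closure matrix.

D(0):
  [0, 8, ∞, 16]
  [8, 0, ∞, ∞]
  [∞, ∞, 0, ∞]
  [∞, 14, -1, 0]
D(1):
  [0, 8, ∞, 16]
  [8, 0, ∞, 24]
  [∞, ∞, 0, ∞]
  [∞, 14, -1, 0]
D(2):
  [0, 8, ∞, 16]
  [8, 0, ∞, 24]
  [∞, ∞, 0, ∞]
  [22, 14, -1, 0]
D(3):
  [0, 8, ∞, 16]
  [8, 0, ∞, 24]
  [∞, ∞, 0, ∞]
  [22, 14, -1, 0]
D(4):
  [0, 8, 15, 16]
  [8, 0, 23, 24]
  [∞, ∞, 0, ∞]
  [22, 14, -1, 0]
Answer: M* = [[0, 8, 15, 16], [8, 0, 23, 24], [∞, ∞, 0, ∞], [22, 14, -1, 0]]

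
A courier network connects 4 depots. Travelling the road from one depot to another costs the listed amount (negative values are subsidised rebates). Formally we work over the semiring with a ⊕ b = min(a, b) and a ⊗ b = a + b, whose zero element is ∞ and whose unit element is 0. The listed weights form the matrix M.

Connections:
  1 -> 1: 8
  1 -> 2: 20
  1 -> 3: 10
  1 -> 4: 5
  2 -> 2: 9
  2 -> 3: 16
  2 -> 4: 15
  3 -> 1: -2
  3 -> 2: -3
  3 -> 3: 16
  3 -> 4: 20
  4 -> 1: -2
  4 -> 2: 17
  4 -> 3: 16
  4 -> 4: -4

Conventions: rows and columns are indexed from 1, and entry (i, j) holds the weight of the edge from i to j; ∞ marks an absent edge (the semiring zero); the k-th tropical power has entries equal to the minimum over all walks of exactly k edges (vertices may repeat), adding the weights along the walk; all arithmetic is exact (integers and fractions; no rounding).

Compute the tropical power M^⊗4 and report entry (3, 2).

M^⊗2:
  [3, 7, 18, 1]
  [13, 13, 25, 11]
  [6, 6, 8, 3]
  [-6, 13, 8, -8]
M^⊗3:
  [-1, 15, 13, -3]
  [9, 22, 23, 7]
  [1, 5, 16, -1]
  [-10, 5, 4, -12]
M^⊗4:
  [-5, 10, 9, -7]
  [5, 20, 19, 3]
  [-3, 13, 11, -5]
  [-14, 1, 0, -16]
Key observation: the optimum is the walk 3->1->1->3->2, with weight (-2) + 8 + 10 + (-3) = 13.
Optimal value attained by: walk 3->1->1->3->2.
Answer: (M^⊗4)[3][2] = 13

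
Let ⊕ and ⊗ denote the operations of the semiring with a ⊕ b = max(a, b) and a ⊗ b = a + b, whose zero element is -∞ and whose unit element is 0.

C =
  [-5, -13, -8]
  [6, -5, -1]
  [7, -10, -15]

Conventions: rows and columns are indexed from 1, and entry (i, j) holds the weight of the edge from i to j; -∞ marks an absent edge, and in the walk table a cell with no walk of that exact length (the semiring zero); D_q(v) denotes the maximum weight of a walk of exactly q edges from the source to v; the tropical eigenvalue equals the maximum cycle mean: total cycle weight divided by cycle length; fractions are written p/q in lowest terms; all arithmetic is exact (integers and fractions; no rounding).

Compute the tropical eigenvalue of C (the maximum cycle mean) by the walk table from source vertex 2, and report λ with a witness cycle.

q=0: [-∞, 0, -∞]
q=1: [6, -5, -1]
q=2: [6, -7, -2]
q=3: [5, -7, -2]
Optimal cycle mean attained by: cycle 1->3->1, total (-8) + 7, length 2.
Answer: λ = -1/2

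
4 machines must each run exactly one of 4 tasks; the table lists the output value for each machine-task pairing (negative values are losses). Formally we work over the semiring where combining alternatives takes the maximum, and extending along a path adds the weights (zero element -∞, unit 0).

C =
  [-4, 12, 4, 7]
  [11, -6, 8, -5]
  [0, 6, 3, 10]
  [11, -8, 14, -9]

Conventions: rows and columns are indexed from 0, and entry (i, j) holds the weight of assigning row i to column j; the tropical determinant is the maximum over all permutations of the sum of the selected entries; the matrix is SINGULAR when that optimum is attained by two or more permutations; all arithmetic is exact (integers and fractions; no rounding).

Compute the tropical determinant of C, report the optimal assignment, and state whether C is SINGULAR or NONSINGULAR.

σ = (0, 1, 2, 3): (-4) + (-6) + 3 + (-9) = -16
σ = (0, 1, 3, 2): (-4) + (-6) + 10 + 14 = 14
σ = (0, 2, 1, 3): (-4) + 8 + 6 + (-9) = 1
σ = (0, 2, 3, 1): (-4) + 8 + 10 + (-8) = 6
σ = (0, 3, 1, 2): (-4) + (-5) + 6 + 14 = 11
σ = (0, 3, 2, 1): (-4) + (-5) + 3 + (-8) = -14
σ = (1, 0, 2, 3): 12 + 11 + 3 + (-9) = 17
σ = (1, 0, 3, 2): 12 + 11 + 10 + 14 = 47
σ = (1, 2, 0, 3): 12 + 8 + 0 + (-9) = 11
σ = (1, 2, 3, 0): 12 + 8 + 10 + 11 = 41
σ = (1, 3, 0, 2): 12 + (-5) + 0 + 14 = 21
σ = (1, 3, 2, 0): 12 + (-5) + 3 + 11 = 21
σ = (2, 0, 1, 3): 4 + 11 + 6 + (-9) = 12
σ = (2, 0, 3, 1): 4 + 11 + 10 + (-8) = 17
σ = (2, 1, 0, 3): 4 + (-6) + 0 + (-9) = -11
σ = (2, 1, 3, 0): 4 + (-6) + 10 + 11 = 19
σ = (2, 3, 0, 1): 4 + (-5) + 0 + (-8) = -9
σ = (2, 3, 1, 0): 4 + (-5) + 6 + 11 = 16
σ = (3, 0, 1, 2): 7 + 11 + 6 + 14 = 38
σ = (3, 0, 2, 1): 7 + 11 + 3 + (-8) = 13
σ = (3, 1, 0, 2): 7 + (-6) + 0 + 14 = 15
σ = (3, 1, 2, 0): 7 + (-6) + 3 + 11 = 15
σ = (3, 2, 0, 1): 7 + 8 + 0 + (-8) = 7
σ = (3, 2, 1, 0): 7 + 8 + 6 + 11 = 32
Optimal value attained by: σ = (1, 0, 3, 2).
Answer: det⊕(C) = 47; verdict: NONSINGULAR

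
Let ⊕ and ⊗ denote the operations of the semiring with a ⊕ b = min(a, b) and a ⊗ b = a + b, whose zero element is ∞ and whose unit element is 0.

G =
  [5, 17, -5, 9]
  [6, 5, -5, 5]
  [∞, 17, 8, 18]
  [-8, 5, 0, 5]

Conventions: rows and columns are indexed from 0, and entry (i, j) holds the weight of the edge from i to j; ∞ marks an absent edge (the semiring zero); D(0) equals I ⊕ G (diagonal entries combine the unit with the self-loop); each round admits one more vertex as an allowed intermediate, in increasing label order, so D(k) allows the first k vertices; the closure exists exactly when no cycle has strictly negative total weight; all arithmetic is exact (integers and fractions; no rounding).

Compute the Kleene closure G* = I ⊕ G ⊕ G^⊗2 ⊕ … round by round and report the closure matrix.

D(0):
  [0, 17, -5, 9]
  [6, 0, -5, 5]
  [∞, 17, 0, 18]
  [-8, 5, 0, 0]
D(1):
  [0, 17, -5, 9]
  [6, 0, -5, 5]
  [∞, 17, 0, 18]
  [-8, 5, -13, 0]
D(2):
  [0, 17, -5, 9]
  [6, 0, -5, 5]
  [23, 17, 0, 18]
  [-8, 5, -13, 0]
D(3):
  [0, 12, -5, 9]
  [6, 0, -5, 5]
  [23, 17, 0, 18]
  [-8, 4, -13, 0]
D(4):
  [0, 12, -5, 9]
  [-3, 0, -8, 5]
  [10, 17, 0, 18]
  [-8, 4, -13, 0]
Answer: G* = [[0, 12, -5, 9], [-3, 0, -8, 5], [10, 17, 0, 18], [-8, 4, -13, 0]]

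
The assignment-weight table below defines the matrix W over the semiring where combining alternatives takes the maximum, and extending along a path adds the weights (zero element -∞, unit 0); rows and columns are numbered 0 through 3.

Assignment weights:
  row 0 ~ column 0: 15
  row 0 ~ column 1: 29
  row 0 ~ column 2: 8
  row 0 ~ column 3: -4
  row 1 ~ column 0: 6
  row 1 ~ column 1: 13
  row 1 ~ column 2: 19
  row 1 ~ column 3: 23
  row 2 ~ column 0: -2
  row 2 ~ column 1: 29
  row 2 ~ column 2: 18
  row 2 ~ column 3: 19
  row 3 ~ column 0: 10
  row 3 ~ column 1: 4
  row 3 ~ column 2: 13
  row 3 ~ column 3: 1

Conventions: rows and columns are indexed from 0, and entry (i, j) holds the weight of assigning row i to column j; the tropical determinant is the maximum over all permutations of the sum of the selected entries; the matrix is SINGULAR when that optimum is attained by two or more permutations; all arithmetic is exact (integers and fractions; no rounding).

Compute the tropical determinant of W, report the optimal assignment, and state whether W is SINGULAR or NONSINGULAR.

σ = (0, 1, 2, 3): 15 + 13 + 18 + 1 = 47
σ = (0, 1, 3, 2): 15 + 13 + 19 + 13 = 60
σ = (0, 2, 1, 3): 15 + 19 + 29 + 1 = 64
σ = (0, 2, 3, 1): 15 + 19 + 19 + 4 = 57
σ = (0, 3, 1, 2): 15 + 23 + 29 + 13 = 80
σ = (0, 3, 2, 1): 15 + 23 + 18 + 4 = 60
σ = (1, 0, 2, 3): 29 + 6 + 18 + 1 = 54
σ = (1, 0, 3, 2): 29 + 6 + 19 + 13 = 67
σ = (1, 2, 0, 3): 29 + 19 + (-2) + 1 = 47
σ = (1, 2, 3, 0): 29 + 19 + 19 + 10 = 77
σ = (1, 3, 0, 2): 29 + 23 + (-2) + 13 = 63
σ = (1, 3, 2, 0): 29 + 23 + 18 + 10 = 80
σ = (2, 0, 1, 3): 8 + 6 + 29 + 1 = 44
σ = (2, 0, 3, 1): 8 + 6 + 19 + 4 = 37
σ = (2, 1, 0, 3): 8 + 13 + (-2) + 1 = 20
σ = (2, 1, 3, 0): 8 + 13 + 19 + 10 = 50
σ = (2, 3, 0, 1): 8 + 23 + (-2) + 4 = 33
σ = (2, 3, 1, 0): 8 + 23 + 29 + 10 = 70
σ = (3, 0, 1, 2): (-4) + 6 + 29 + 13 = 44
σ = (3, 0, 2, 1): (-4) + 6 + 18 + 4 = 24
σ = (3, 1, 0, 2): (-4) + 13 + (-2) + 13 = 20
σ = (3, 1, 2, 0): (-4) + 13 + 18 + 10 = 37
σ = (3, 2, 0, 1): (-4) + 19 + (-2) + 4 = 17
σ = (3, 2, 1, 0): (-4) + 19 + 29 + 10 = 54
Optimal value attained by: σ = (0, 3, 1, 2).
Answer: det⊕(W) = 80; verdict: SINGULAR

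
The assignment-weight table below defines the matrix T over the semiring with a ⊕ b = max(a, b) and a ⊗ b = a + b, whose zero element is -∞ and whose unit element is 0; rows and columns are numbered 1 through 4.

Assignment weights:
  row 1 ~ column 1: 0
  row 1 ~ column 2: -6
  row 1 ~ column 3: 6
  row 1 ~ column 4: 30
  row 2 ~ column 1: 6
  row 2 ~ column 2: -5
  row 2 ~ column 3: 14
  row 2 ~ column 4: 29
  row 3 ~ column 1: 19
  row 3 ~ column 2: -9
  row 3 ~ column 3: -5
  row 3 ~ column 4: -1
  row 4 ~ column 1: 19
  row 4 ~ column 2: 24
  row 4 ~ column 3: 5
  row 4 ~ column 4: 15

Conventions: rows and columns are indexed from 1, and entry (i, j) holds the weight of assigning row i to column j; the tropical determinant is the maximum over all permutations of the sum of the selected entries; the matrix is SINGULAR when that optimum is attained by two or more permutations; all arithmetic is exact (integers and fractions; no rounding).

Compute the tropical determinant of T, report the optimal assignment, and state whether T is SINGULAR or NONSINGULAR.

σ = (1, 2, 3, 4): 0 + (-5) + (-5) + 15 = 5
σ = (1, 2, 4, 3): 0 + (-5) + (-1) + 5 = -1
σ = (1, 3, 2, 4): 0 + 14 + (-9) + 15 = 20
σ = (1, 3, 4, 2): 0 + 14 + (-1) + 24 = 37
σ = (1, 4, 2, 3): 0 + 29 + (-9) + 5 = 25
σ = (1, 4, 3, 2): 0 + 29 + (-5) + 24 = 48
σ = (2, 1, 3, 4): (-6) + 6 + (-5) + 15 = 10
σ = (2, 1, 4, 3): (-6) + 6 + (-1) + 5 = 4
σ = (2, 3, 1, 4): (-6) + 14 + 19 + 15 = 42
σ = (2, 3, 4, 1): (-6) + 14 + (-1) + 19 = 26
σ = (2, 4, 1, 3): (-6) + 29 + 19 + 5 = 47
σ = (2, 4, 3, 1): (-6) + 29 + (-5) + 19 = 37
σ = (3, 1, 2, 4): 6 + 6 + (-9) + 15 = 18
σ = (3, 1, 4, 2): 6 + 6 + (-1) + 24 = 35
σ = (3, 2, 1, 4): 6 + (-5) + 19 + 15 = 35
σ = (3, 2, 4, 1): 6 + (-5) + (-1) + 19 = 19
σ = (3, 4, 1, 2): 6 + 29 + 19 + 24 = 78
σ = (3, 4, 2, 1): 6 + 29 + (-9) + 19 = 45
σ = (4, 1, 2, 3): 30 + 6 + (-9) + 5 = 32
σ = (4, 1, 3, 2): 30 + 6 + (-5) + 24 = 55
σ = (4, 2, 1, 3): 30 + (-5) + 19 + 5 = 49
σ = (4, 2, 3, 1): 30 + (-5) + (-5) + 19 = 39
σ = (4, 3, 1, 2): 30 + 14 + 19 + 24 = 87
σ = (4, 3, 2, 1): 30 + 14 + (-9) + 19 = 54
Optimal value attained by: σ = (4, 3, 1, 2).
Answer: det⊕(T) = 87; verdict: NONSINGULAR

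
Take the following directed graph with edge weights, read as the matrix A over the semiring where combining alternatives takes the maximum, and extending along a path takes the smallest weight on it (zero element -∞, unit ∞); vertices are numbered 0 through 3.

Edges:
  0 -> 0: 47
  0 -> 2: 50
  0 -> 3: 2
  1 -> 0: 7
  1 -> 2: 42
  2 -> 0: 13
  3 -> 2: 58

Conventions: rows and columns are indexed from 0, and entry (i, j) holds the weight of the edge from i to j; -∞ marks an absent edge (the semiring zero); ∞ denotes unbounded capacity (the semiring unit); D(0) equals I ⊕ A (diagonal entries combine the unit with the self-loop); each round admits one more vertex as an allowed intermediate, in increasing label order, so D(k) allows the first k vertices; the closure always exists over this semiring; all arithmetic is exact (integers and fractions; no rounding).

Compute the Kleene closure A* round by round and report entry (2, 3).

D(0):
  [∞, -∞, 50, 2]
  [7, ∞, 42, -∞]
  [13, -∞, ∞, -∞]
  [-∞, -∞, 58, ∞]
D(1):
  [∞, -∞, 50, 2]
  [7, ∞, 42, 2]
  [13, -∞, ∞, 2]
  [-∞, -∞, 58, ∞]
D(2):
  [∞, -∞, 50, 2]
  [7, ∞, 42, 2]
  [13, -∞, ∞, 2]
  [-∞, -∞, 58, ∞]
D(3):
  [∞, -∞, 50, 2]
  [13, ∞, 42, 2]
  [13, -∞, ∞, 2]
  [13, -∞, 58, ∞]
D(4):
  [∞, -∞, 50, 2]
  [13, ∞, 42, 2]
  [13, -∞, ∞, 2]
  [13, -∞, 58, ∞]
Answer: A*[2][3] = 2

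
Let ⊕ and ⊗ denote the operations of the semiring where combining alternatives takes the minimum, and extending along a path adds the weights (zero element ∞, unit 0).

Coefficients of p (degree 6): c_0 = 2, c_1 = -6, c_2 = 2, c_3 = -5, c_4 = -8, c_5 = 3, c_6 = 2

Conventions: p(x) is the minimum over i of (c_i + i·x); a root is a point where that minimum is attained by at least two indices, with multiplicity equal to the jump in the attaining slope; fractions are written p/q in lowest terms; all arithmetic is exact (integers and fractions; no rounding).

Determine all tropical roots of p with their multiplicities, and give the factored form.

hull edge (i=0, c=2) to (i=1, c=-6): slope -8, span 1
hull edge (i=1, c=-6) to (i=4, c=-8): slope -2/3, span 3
hull edge (i=4, c=-8) to (i=6, c=2): slope 5, span 2
Factored form: p(x) = 2 ⊗ (x ⊕ (-5)) ⊗ (x ⊕ (-5)) ⊗ (x ⊕ 2/3) ⊗ (x ⊕ 2/3) ⊗ (x ⊕ 2/3) ⊗ (x ⊕ 8)
Answer: roots = -5 (mult 2), 2/3 (mult 3), 8 (mult 1)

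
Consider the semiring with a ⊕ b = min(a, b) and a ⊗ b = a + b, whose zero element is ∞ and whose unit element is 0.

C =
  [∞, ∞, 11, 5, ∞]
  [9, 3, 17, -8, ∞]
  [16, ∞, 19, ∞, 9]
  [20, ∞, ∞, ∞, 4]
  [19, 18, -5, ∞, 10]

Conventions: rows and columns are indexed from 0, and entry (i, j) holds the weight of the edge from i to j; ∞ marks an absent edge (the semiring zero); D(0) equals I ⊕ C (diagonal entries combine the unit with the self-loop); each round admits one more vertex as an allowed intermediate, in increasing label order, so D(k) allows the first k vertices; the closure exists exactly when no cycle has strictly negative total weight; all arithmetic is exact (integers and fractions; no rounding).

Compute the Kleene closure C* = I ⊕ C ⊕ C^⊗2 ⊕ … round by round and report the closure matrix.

D(0):
  [0, ∞, 11, 5, ∞]
  [9, 0, 17, -8, ∞]
  [16, ∞, 0, ∞, 9]
  [20, ∞, ∞, 0, 4]
  [19, 18, -5, ∞, 0]
D(1):
  [0, ∞, 11, 5, ∞]
  [9, 0, 17, -8, ∞]
  [16, ∞, 0, 21, 9]
  [20, ∞, 31, 0, 4]
  [19, 18, -5, 24, 0]
D(2):
  [0, ∞, 11, 5, ∞]
  [9, 0, 17, -8, ∞]
  [16, ∞, 0, 21, 9]
  [20, ∞, 31, 0, 4]
  [19, 18, -5, 10, 0]
D(3):
  [0, ∞, 11, 5, 20]
  [9, 0, 17, -8, 26]
  [16, ∞, 0, 21, 9]
  [20, ∞, 31, 0, 4]
  [11, 18, -5, 10, 0]
D(4):
  [0, ∞, 11, 5, 9]
  [9, 0, 17, -8, -4]
  [16, ∞, 0, 21, 9]
  [20, ∞, 31, 0, 4]
  [11, 18, -5, 10, 0]
D(5):
  [0, 27, 4, 5, 9]
  [7, 0, -9, -8, -4]
  [16, 27, 0, 19, 9]
  [15, 22, -1, 0, 4]
  [11, 18, -5, 10, 0]
Answer: C* = [[0, 27, 4, 5, 9], [7, 0, -9, -8, -4], [16, 27, 0, 19, 9], [15, 22, -1, 0, 4], [11, 18, -5, 10, 0]]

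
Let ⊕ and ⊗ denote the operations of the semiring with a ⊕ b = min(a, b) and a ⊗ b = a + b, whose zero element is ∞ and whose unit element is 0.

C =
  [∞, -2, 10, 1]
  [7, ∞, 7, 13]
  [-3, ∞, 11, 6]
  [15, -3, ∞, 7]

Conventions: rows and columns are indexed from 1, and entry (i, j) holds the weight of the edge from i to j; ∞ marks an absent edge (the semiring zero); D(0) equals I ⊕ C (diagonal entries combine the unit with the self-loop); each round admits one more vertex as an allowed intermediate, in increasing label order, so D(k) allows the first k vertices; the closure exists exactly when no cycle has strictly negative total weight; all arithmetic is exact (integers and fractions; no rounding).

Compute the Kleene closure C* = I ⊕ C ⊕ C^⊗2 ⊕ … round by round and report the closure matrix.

D(0):
  [0, -2, 10, 1]
  [7, 0, 7, 13]
  [-3, ∞, 0, 6]
  [15, -3, ∞, 0]
D(1):
  [0, -2, 10, 1]
  [7, 0, 7, 8]
  [-3, -5, 0, -2]
  [15, -3, 25, 0]
D(2):
  [0, -2, 5, 1]
  [7, 0, 7, 8]
  [-3, -5, 0, -2]
  [4, -3, 4, 0]
D(3):
  [0, -2, 5, 1]
  [4, 0, 7, 5]
  [-3, -5, 0, -2]
  [1, -3, 4, 0]
D(4):
  [0, -2, 5, 1]
  [4, 0, 7, 5]
  [-3, -5, 0, -2]
  [1, -3, 4, 0]
Answer: C* = [[0, -2, 5, 1], [4, 0, 7, 5], [-3, -5, 0, -2], [1, -3, 4, 0]]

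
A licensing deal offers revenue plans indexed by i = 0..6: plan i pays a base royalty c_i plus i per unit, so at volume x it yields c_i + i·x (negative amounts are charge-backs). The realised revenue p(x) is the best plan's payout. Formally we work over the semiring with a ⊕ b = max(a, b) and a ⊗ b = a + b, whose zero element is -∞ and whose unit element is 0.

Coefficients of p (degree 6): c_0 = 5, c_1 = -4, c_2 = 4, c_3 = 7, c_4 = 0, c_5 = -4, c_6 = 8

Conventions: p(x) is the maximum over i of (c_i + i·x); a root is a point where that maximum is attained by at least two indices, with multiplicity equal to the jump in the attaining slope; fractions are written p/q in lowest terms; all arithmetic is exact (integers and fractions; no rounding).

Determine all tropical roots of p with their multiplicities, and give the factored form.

hull edge (i=0, c=5) to (i=3, c=7): slope 2/3, span 3
hull edge (i=3, c=7) to (i=6, c=8): slope 1/3, span 3
Factored form: p(x) = 8 ⊗ (x ⊕ (-2/3)) ⊗ (x ⊕ (-2/3)) ⊗ (x ⊕ (-2/3)) ⊗ (x ⊕ (-1/3)) ⊗ (x ⊕ (-1/3)) ⊗ (x ⊕ (-1/3))
Answer: roots = -2/3 (mult 3), -1/3 (mult 3)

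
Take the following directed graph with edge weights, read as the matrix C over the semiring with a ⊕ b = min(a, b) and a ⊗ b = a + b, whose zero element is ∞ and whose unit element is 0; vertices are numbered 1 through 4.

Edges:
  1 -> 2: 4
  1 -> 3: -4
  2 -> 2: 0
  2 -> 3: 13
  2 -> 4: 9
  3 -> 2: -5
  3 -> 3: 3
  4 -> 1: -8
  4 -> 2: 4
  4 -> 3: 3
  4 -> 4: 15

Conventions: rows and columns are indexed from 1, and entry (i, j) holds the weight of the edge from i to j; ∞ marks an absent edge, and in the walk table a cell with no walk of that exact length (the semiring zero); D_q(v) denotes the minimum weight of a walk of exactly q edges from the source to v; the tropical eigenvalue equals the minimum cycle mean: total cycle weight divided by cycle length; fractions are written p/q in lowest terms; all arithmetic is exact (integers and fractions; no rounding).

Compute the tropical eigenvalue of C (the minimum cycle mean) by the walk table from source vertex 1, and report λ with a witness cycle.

q=0: [0, ∞, ∞, ∞]
q=1: [∞, 4, -4, ∞]
q=2: [∞, -9, -1, 13]
q=3: [5, -9, 2, 0]
q=4: [-8, -9, 1, 0]
Optimal cycle mean attained by: cycle 1->3->2->4->1, total (-4) + (-5) + 9 + (-8), length 4.
Answer: λ = -2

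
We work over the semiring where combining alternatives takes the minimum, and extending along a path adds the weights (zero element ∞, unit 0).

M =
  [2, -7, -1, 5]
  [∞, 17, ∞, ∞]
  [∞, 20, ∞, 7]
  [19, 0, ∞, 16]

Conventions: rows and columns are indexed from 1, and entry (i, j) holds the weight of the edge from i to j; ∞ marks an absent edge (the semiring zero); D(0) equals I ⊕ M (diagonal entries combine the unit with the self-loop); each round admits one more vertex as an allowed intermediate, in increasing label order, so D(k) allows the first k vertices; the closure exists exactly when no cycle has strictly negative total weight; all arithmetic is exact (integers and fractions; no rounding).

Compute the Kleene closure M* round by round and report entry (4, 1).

D(0):
  [0, -7, -1, 5]
  [∞, 0, ∞, ∞]
  [∞, 20, 0, 7]
  [19, 0, ∞, 0]
D(1):
  [0, -7, -1, 5]
  [∞, 0, ∞, ∞]
  [∞, 20, 0, 7]
  [19, 0, 18, 0]
D(2):
  [0, -7, -1, 5]
  [∞, 0, ∞, ∞]
  [∞, 20, 0, 7]
  [19, 0, 18, 0]
D(3):
  [0, -7, -1, 5]
  [∞, 0, ∞, ∞]
  [∞, 20, 0, 7]
  [19, 0, 18, 0]
D(4):
  [0, -7, -1, 5]
  [∞, 0, ∞, ∞]
  [26, 7, 0, 7]
  [19, 0, 18, 0]
Answer: M*[4][1] = 19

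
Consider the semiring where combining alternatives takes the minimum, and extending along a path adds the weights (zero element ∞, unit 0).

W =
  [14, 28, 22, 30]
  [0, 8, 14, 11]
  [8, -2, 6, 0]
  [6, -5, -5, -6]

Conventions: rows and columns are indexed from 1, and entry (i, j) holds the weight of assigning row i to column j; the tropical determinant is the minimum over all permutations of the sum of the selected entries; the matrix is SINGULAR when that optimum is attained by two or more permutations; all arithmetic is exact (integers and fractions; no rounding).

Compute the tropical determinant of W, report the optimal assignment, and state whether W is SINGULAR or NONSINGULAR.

σ = (1, 2, 3, 4): 14 + 8 + 6 + (-6) = 22
σ = (1, 2, 4, 3): 14 + 8 + 0 + (-5) = 17
σ = (1, 3, 2, 4): 14 + 14 + (-2) + (-6) = 20
σ = (1, 3, 4, 2): 14 + 14 + 0 + (-5) = 23
σ = (1, 4, 2, 3): 14 + 11 + (-2) + (-5) = 18
σ = (1, 4, 3, 2): 14 + 11 + 6 + (-5) = 26
σ = (2, 1, 3, 4): 28 + 0 + 6 + (-6) = 28
σ = (2, 1, 4, 3): 28 + 0 + 0 + (-5) = 23
σ = (2, 3, 1, 4): 28 + 14 + 8 + (-6) = 44
σ = (2, 3, 4, 1): 28 + 14 + 0 + 6 = 48
σ = (2, 4, 1, 3): 28 + 11 + 8 + (-5) = 42
σ = (2, 4, 3, 1): 28 + 11 + 6 + 6 = 51
σ = (3, 1, 2, 4): 22 + 0 + (-2) + (-6) = 14
σ = (3, 1, 4, 2): 22 + 0 + 0 + (-5) = 17
σ = (3, 2, 1, 4): 22 + 8 + 8 + (-6) = 32
σ = (3, 2, 4, 1): 22 + 8 + 0 + 6 = 36
σ = (3, 4, 1, 2): 22 + 11 + 8 + (-5) = 36
σ = (3, 4, 2, 1): 22 + 11 + (-2) + 6 = 37
σ = (4, 1, 2, 3): 30 + 0 + (-2) + (-5) = 23
σ = (4, 1, 3, 2): 30 + 0 + 6 + (-5) = 31
σ = (4, 2, 1, 3): 30 + 8 + 8 + (-5) = 41
σ = (4, 2, 3, 1): 30 + 8 + 6 + 6 = 50
σ = (4, 3, 1, 2): 30 + 14 + 8 + (-5) = 47
σ = (4, 3, 2, 1): 30 + 14 + (-2) + 6 = 48
Optimal value attained by: σ = (3, 1, 2, 4).
Answer: det⊕(W) = 14; verdict: NONSINGULAR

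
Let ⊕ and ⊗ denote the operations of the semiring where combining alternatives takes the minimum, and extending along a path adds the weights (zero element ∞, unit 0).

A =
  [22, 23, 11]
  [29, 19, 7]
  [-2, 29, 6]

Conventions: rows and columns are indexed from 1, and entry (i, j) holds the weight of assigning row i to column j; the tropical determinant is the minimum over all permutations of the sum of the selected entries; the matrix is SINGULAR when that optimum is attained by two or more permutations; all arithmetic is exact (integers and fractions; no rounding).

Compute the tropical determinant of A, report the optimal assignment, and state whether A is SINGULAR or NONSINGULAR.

σ = (1, 2, 3): 22 + 19 + 6 = 47
σ = (1, 3, 2): 22 + 7 + 29 = 58
σ = (2, 1, 3): 23 + 29 + 6 = 58
σ = (2, 3, 1): 23 + 7 + (-2) = 28
σ = (3, 1, 2): 11 + 29 + 29 = 69
σ = (3, 2, 1): 11 + 19 + (-2) = 28
Optimal value attained by: σ = (2, 3, 1).
Answer: det⊕(A) = 28; verdict: SINGULAR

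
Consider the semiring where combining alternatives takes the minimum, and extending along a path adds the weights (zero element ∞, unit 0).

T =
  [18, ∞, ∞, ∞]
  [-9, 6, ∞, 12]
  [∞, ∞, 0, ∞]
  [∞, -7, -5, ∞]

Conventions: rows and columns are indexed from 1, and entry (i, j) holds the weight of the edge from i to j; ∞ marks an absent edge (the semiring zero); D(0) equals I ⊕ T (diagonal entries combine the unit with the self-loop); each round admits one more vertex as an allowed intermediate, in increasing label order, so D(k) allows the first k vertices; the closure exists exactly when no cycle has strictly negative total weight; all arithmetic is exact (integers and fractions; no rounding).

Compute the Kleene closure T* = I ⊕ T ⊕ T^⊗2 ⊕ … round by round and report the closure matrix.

D(0):
  [0, ∞, ∞, ∞]
  [-9, 0, ∞, 12]
  [∞, ∞, 0, ∞]
  [∞, -7, -5, 0]
D(1):
  [0, ∞, ∞, ∞]
  [-9, 0, ∞, 12]
  [∞, ∞, 0, ∞]
  [∞, -7, -5, 0]
D(2):
  [0, ∞, ∞, ∞]
  [-9, 0, ∞, 12]
  [∞, ∞, 0, ∞]
  [-16, -7, -5, 0]
D(3):
  [0, ∞, ∞, ∞]
  [-9, 0, ∞, 12]
  [∞, ∞, 0, ∞]
  [-16, -7, -5, 0]
D(4):
  [0, ∞, ∞, ∞]
  [-9, 0, 7, 12]
  [∞, ∞, 0, ∞]
  [-16, -7, -5, 0]
Answer: T* = [[0, ∞, ∞, ∞], [-9, 0, 7, 12], [∞, ∞, 0, ∞], [-16, -7, -5, 0]]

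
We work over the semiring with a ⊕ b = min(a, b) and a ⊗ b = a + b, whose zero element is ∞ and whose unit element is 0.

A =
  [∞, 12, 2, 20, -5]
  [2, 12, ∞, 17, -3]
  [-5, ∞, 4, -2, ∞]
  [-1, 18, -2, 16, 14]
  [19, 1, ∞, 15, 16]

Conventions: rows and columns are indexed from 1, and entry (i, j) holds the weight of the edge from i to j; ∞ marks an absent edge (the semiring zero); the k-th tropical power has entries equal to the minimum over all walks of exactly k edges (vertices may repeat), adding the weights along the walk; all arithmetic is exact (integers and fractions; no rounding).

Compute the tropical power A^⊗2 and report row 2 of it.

A^⊗2:
  [-3, -4, 6, 0, 9]
  [14, -2, 4, 12, -3]
  [-3, 7, -4, 2, -10]
  [-7, 11, 1, -4, -6]
  [3, 13, 13, 18, -2]
Answer: row 2 of A^⊗2 = [14, -2, 4, 12, -3]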